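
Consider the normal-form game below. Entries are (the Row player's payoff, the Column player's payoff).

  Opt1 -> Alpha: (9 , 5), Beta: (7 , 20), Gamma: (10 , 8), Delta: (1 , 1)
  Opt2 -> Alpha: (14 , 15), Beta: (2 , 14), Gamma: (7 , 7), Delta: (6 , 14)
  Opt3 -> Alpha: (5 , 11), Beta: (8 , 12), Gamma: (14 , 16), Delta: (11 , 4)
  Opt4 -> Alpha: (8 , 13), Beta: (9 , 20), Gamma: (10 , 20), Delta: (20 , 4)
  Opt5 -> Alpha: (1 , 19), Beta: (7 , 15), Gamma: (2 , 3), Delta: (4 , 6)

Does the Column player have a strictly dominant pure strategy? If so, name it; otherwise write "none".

Alpha fails to dominate Beta at Opt1 (5<20).
Beta fails to dominate Alpha at Opt2 (14<15).
Gamma fails to dominate Alpha at Opt2 (7<15).
Delta fails to dominate Alpha at Opt1 (1<5).
No single strategy dominates all the others.

none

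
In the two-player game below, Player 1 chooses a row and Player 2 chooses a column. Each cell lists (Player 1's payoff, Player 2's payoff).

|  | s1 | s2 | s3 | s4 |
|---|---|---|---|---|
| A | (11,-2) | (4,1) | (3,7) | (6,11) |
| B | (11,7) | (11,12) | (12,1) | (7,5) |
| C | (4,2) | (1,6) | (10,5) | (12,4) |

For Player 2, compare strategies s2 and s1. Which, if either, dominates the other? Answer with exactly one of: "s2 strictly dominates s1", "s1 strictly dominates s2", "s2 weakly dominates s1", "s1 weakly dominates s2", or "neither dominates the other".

Compare s2 to s1 across every action of Player 1: A: 1>-2, B: 12>7, C: 6>2.
s2 gives a strictly higher payoff against every action of Player 1, so s2 strictly dominates s1.

s2 strictly dominates s1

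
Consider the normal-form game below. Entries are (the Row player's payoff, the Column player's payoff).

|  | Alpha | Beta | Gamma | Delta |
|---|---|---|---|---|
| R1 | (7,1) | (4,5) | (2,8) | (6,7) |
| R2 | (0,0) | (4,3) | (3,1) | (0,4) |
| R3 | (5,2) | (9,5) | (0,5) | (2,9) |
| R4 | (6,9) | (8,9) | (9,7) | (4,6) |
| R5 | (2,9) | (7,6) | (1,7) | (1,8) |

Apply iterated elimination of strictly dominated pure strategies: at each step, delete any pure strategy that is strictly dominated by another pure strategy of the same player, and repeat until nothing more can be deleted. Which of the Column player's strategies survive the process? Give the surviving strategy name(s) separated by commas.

Alpha, Beta, Gamma, Delta

Row R2 is eliminated: R4 beats it against every remaining column (Alpha: 6>0, Beta: 8>4, Gamma: 9>3, Delta: 4>0).
For the Row player, R4 strictly dominates R5 on the remaining columns (Alpha: 6>2, Beta: 8>7, Gamma: 9>1, Delta: 4>1); eliminate R5.
Among the remaining strategies, none is strictly dominated by another pure strategy of the same player, so the elimination stops.
Surviving strategies — the Row player: {R1, R3, R4}; the Column player: {Alpha, Beta, Gamma, Delta}.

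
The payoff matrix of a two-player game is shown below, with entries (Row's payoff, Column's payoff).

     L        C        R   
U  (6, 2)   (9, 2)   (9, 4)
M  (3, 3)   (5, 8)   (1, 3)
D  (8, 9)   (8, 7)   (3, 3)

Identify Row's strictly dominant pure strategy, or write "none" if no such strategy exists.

none

U fails to dominate D at L (6<8).
M fails to dominate U at L (3<6).
D fails to dominate U at C (8<9).
No single strategy dominates all the others.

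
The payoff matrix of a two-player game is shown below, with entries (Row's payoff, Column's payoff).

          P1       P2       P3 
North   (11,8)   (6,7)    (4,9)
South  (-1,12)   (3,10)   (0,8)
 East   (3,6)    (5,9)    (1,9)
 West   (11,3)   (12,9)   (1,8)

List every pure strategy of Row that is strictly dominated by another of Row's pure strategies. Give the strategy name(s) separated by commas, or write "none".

South, East

Nothing dominates North: South at P1 (11>-1); East at P1 (11>3); West at P1 (11=11).
South: dominated, since North does at least as well everywhere (P1: 11>-1, P2: 6>3, P3: 4>0).
North strictly dominates East — P1: 11>3, P2: 6>5, P3: 4>1.
West is not dominated — it holds its own against North at P1 (11=11); South at P1 (11>-1); East at P1 (11>3).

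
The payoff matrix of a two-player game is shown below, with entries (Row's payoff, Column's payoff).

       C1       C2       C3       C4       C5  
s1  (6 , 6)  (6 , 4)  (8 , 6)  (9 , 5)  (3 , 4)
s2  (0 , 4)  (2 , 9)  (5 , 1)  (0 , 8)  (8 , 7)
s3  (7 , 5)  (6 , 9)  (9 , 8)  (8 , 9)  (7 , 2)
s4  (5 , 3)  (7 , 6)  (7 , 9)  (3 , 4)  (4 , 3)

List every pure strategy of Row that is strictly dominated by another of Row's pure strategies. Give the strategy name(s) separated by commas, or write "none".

s1 is not dominated — it holds its own against s2 at C1 (6>0); s3 at C2 (6=6); s4 at C1 (6>5).
Nothing dominates s2: s1 at C5 (8>3); s3 at C5 (8>7); s4 at C5 (8>4).
s3: no other strategy beats it everywhere (s1 at C1 (7>6); s2 at C1 (7>0); s4 at C1 (7>5)).
s4 is not dominated — it holds its own against s1 at C2 (7>6); s2 at C1 (5>0); s3 at C2 (7>6).

none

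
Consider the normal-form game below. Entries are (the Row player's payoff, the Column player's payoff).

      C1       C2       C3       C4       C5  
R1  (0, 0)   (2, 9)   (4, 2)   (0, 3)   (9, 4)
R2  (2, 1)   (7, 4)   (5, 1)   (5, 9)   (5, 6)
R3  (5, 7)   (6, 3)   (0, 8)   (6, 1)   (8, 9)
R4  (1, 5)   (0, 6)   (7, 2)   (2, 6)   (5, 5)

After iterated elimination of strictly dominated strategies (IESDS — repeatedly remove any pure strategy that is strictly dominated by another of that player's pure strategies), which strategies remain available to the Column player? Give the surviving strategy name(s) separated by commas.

C2, C4, C5

The Column player's strategy C3 is strictly dominated by C5 (R1: 4>2, R2: 6>1, R3: 9>8, R4: 5>2) and is removed.
For the Row player, R3 strictly dominates R4 on the remaining columns (C1: 5>1, C2: 6>0, C4: 6>2, C5: 8>5); eliminate R4.
The Column player's strategy C1 is strictly dominated by C5 (R1: 4>0, R2: 6>1, R3: 9>7) and is removed.
Among the remaining strategies, none is strictly dominated by another pure strategy of the same player, so the elimination stops.
Surviving strategies — the Row player: {R1, R2, R3}; the Column player: {C2, C4, C5}.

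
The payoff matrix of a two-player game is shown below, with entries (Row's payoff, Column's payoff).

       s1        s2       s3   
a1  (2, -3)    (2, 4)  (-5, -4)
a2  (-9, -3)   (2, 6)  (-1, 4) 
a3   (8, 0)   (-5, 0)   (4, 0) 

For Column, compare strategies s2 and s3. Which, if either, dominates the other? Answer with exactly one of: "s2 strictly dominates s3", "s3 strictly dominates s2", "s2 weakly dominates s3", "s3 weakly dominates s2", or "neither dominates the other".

s2 weakly dominates s3

s2's payoffs vs s3's, by Row's action — a1: 4>-4, a2: 6>4, a3: 0=0.
s2 is at least as good everywhere and strictly better somewhere (tied only at a3), so s2 weakly but not strictly dominates s3.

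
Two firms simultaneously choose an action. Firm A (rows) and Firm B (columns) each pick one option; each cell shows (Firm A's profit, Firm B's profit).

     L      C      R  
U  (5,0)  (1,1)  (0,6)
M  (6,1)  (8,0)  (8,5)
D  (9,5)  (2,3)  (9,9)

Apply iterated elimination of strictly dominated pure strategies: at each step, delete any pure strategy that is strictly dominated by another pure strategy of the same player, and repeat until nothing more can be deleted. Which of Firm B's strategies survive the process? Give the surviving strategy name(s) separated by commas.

For Firm A, M strictly dominates U on the remaining columns (L: 6>5, C: 8>1, R: 8>0); eliminate U.
Firm B's strategy L is strictly dominated by R (M: 5>1, D: 9>5) and is removed.
Firm B's strategy C is strictly dominated by R (M: 5>0, D: 9>3) and is removed.
For Firm A, D strictly dominates M on the remaining columns (R: 9>8); eliminate M.
Among the remaining strategies, none is strictly dominated by another pure strategy of the same player, so the elimination stops.
Surviving strategies — Firm A: {D}; Firm B: {R}.

R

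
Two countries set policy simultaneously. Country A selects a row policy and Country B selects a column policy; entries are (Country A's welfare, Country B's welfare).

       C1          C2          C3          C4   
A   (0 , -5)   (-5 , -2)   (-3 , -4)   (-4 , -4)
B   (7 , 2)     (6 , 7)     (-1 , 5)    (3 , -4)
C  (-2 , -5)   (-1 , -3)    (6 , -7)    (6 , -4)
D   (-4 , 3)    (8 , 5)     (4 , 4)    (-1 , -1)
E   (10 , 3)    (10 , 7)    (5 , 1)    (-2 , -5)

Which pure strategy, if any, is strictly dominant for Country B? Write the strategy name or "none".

C2 vs C1: A: -2>-5, B: 7>2, C: -3>-5, D: 5>3, E: 7>3.
C2 vs C3: A: -2>-4, B: 7>5, C: -3>-7, D: 5>4, E: 7>1.
C2 vs C4: A: -2>-4, B: 7>-4, C: -3>-4, D: 5>-1, E: 7>-5.
C2 strictly beats every other strategy against every opponent action, so it is strictly dominant.

C2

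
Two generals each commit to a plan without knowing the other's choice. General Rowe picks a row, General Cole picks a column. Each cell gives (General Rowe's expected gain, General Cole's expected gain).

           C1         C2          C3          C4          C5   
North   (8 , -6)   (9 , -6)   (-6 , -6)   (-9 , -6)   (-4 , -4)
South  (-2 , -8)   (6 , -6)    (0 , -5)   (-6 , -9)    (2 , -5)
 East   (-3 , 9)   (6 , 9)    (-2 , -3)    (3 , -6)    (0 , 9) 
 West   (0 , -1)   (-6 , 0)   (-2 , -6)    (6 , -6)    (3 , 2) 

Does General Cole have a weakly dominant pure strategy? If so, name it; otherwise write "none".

C5

C5 vs C1: North: -4>-6, South: -5>-8, East: 9=9, West: 2>-1.
C5 vs C2: North: -4>-6, South: -5>-6, East: 9=9, West: 2>0.
C5 vs C3: North: -4>-6, South: -5=-5, East: 9>-3, West: 2>-6.
C5 vs C4: North: -4>-6, South: -5>-9, East: 9>-6, West: 2>-6.
C5 is at least as good as every other strategy against every opponent action, so it is weakly dominant.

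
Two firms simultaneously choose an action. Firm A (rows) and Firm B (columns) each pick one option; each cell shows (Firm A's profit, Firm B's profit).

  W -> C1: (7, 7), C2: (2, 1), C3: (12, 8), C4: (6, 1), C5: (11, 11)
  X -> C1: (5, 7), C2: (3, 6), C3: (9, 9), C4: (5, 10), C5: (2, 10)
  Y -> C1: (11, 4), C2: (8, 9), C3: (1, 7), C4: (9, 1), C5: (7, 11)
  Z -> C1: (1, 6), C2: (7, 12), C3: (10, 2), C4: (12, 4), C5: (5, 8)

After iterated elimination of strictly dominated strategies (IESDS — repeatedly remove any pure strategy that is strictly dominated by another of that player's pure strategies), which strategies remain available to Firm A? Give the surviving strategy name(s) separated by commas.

W

Firm B's strategy C1 is strictly dominated by C5 (W: 11>7, X: 10>7, Y: 11>4, Z: 8>6) and is removed.
Row X is eliminated: Z beats it against every remaining column (C2: 7>3, C3: 10>9, C4: 12>5, C5: 5>2).
Column C3 is eliminated: C5 beats it against every remaining row (W: 11>8, Y: 11>7, Z: 8>2).
Column C4 is eliminated: C5 beats it against every remaining row (W: 11>1, Y: 11>1, Z: 8>4).
For Firm A, Y strictly dominates Z on the remaining columns (C2: 8>7, C5: 7>5); eliminate Z.
Firm B's strategy C2 is strictly dominated by C5 (W: 11>1, Y: 11>9) and is removed.
Firm A's strategy Y is strictly dominated by W (C5: 11>7) and is removed.
Among the remaining strategies, none is strictly dominated by another pure strategy of the same player, so the elimination stops.
Surviving strategies — Firm A: {W}; Firm B: {C5}.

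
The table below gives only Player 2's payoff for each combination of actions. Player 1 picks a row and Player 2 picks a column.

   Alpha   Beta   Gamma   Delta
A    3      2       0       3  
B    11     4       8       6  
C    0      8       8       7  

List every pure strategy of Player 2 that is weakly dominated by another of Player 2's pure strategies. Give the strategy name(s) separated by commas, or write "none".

none

Alpha is not dominated — it holds its own against Beta at A (3>2); Gamma at A (3>0); Delta at B (11>6).
Nothing dominates Beta: Alpha at C (8>0); Gamma at A (2>0); Delta at C (8>7).
Gamma is not dominated — it holds its own against Alpha at C (8>0); Beta at B (8>4); Delta at B (8>6).
Delta is not dominated — it holds its own against Alpha at C (7>0); Beta at A (3>2); Gamma at A (3>0).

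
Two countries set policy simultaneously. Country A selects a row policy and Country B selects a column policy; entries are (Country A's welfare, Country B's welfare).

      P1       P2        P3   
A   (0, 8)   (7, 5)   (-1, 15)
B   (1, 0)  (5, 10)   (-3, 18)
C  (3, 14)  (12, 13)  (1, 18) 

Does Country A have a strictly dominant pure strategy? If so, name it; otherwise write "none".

C

C vs A: P1: 3>0, P2: 12>7, P3: 1>-1.
C vs B: P1: 3>1, P2: 12>5, P3: 1>-3.
C strictly beats every other strategy against every opponent action, so it is strictly dominant.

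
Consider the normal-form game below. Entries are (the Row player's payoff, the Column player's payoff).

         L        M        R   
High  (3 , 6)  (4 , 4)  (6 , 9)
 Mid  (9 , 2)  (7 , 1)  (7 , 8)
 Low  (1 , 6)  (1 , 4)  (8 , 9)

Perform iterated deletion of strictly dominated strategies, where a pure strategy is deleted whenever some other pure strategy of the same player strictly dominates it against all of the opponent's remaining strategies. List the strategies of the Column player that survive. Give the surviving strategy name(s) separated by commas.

R

For the Row player, Mid strictly dominates High on the remaining columns (L: 9>3, M: 7>4, R: 7>6); eliminate High.
For the Column player, R strictly dominates L on the remaining rows (Mid: 8>2, Low: 9>6); eliminate L.
The Column player's strategy M is strictly dominated by R (Mid: 8>1, Low: 9>4) and is removed.
Row Mid is eliminated: Low beats it against every remaining column (R: 8>7).
Among the remaining strategies, none is strictly dominated by another pure strategy of the same player, so the elimination stops.
Surviving strategies — the Row player: {Low}; the Column player: {R}.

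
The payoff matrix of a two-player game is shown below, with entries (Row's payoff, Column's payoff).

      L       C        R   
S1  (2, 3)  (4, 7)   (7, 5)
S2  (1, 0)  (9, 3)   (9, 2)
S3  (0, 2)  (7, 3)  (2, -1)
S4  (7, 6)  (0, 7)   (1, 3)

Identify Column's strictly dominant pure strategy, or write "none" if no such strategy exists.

C

C vs L: S1: 7>3, S2: 3>0, S3: 3>2, S4: 7>6.
C vs R: S1: 7>5, S2: 3>2, S3: 3>-1, S4: 7>3.
C strictly beats every other strategy against every opponent action, so it is strictly dominant.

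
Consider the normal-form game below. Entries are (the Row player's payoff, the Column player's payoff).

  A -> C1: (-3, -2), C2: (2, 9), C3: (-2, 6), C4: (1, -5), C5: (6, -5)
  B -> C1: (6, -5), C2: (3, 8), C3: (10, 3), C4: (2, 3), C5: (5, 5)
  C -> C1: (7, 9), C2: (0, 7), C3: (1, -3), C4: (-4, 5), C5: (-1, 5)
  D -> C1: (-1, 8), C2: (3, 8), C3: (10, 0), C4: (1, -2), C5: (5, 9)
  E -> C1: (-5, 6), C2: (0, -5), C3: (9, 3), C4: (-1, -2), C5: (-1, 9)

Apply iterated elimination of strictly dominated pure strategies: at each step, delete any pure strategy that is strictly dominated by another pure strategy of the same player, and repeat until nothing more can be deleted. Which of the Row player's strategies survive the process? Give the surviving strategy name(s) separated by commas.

Row E is eliminated: B beats it against every remaining column (C1: 6>-5, C2: 3>0, C3: 10>9, C4: 2>-1, C5: 5>-1).
The Column player's strategy C3 is strictly dominated by C2 (A: 9>6, B: 8>3, C: 7>-3, D: 8>0) and is removed.
The Column player's strategy C4 is strictly dominated by C2 (A: 9>-5, B: 8>3, C: 7>5, D: 8>-2) and is removed.
Among the remaining strategies, none is strictly dominated by another pure strategy of the same player, so the elimination stops.
Surviving strategies — the Row player: {A, B, C, D}; the Column player: {C1, C2, C5}.

A, B, C, D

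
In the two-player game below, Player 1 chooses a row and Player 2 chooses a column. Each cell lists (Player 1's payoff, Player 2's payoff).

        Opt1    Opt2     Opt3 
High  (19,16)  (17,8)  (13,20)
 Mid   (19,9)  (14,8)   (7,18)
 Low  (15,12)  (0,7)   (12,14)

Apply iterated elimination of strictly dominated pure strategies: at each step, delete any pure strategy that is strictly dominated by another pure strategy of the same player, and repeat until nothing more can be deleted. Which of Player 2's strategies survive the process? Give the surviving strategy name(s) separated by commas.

Player 1's strategy Low is strictly dominated by High (Opt1: 19>15, Opt2: 17>0, Opt3: 13>12) and is removed.
Column Opt1 is eliminated: Opt3 beats it against every remaining row (High: 20>16, Mid: 18>9).
Row Mid is eliminated: High beats it against every remaining column (Opt2: 17>14, Opt3: 13>7).
Column Opt2 is eliminated: Opt3 beats it against every remaining row (High: 20>8).
Among the remaining strategies, none is strictly dominated by another pure strategy of the same player, so the elimination stops.
Surviving strategies — Player 1: {High}; Player 2: {Opt3}.

Opt3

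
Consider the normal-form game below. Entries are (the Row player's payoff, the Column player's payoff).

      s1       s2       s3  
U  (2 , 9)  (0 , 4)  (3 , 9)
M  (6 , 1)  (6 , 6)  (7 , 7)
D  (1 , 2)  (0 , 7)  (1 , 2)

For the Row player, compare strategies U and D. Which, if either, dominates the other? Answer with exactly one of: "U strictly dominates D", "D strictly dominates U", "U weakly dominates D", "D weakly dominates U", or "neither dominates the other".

Compare U to D across each opponent action: s1: 2>1, s2: 0=0, s3: 3>1.
U is at least as good everywhere and strictly better somewhere (tied only at s2), so U weakly but not strictly dominates D.

U weakly dominates D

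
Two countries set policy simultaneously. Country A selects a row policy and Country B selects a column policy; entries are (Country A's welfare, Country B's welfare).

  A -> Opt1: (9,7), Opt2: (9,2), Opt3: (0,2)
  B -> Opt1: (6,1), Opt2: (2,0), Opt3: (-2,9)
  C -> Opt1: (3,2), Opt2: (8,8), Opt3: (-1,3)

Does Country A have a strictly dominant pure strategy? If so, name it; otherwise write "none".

A vs B: Opt1: 9>6, Opt2: 9>2, Opt3: 0>-2.
A vs C: Opt1: 9>3, Opt2: 9>8, Opt3: 0>-1.
A strictly beats every other strategy against every opponent action, so it is strictly dominant.

A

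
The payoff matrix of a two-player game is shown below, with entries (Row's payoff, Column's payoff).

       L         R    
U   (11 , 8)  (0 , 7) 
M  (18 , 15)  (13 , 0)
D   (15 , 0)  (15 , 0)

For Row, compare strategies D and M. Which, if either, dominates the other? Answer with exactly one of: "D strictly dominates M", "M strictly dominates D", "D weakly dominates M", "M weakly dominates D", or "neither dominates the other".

neither dominates the other

Compare D to M across each choice by Column: L: 15<18, R: 15>13.
D does better at R but worse at L; neither strategy dominates the other.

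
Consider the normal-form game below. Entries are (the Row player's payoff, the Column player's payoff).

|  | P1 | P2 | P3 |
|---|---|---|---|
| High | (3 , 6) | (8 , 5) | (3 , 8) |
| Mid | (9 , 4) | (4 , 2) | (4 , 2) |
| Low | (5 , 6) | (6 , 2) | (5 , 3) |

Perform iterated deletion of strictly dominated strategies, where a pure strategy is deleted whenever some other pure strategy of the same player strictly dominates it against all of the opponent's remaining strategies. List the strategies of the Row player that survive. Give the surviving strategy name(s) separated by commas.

Mid

Column P2 is eliminated: P1 beats it against every remaining row (High: 6>5, Mid: 4>2, Low: 6>2).
For the Row player, Mid strictly dominates High on the remaining columns (P1: 9>3, P3: 4>3); eliminate High.
The Column player's strategy P3 is strictly dominated by P1 (Mid: 4>2, Low: 6>3) and is removed.
The Row player's strategy Low is strictly dominated by Mid (P1: 9>5) and is removed.
Among the remaining strategies, none is strictly dominated by another pure strategy of the same player, so the elimination stops.
Surviving strategies — the Row player: {Mid}; the Column player: {P1}.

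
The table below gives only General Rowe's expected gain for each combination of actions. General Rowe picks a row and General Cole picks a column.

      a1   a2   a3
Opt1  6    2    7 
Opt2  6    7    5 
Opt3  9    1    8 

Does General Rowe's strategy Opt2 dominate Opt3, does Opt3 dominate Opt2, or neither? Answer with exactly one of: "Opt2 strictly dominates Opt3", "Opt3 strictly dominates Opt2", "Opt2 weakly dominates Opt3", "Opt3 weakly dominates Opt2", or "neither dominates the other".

Opt2's payoffs vs Opt3's, by General Cole's action — a1: 6<9, a2: 7>1, a3: 5<8.
Opt2 does better at a2 but worse at a1, a3; neither strategy dominates the other.

neither dominates the other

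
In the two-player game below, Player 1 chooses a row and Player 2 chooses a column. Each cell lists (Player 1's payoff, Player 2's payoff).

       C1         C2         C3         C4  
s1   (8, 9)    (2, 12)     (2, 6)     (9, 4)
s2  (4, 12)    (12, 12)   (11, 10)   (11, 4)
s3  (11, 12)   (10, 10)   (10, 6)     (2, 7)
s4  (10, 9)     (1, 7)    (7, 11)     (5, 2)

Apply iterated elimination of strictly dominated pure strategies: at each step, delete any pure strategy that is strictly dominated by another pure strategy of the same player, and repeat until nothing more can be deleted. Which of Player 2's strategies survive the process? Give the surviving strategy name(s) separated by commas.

For Player 2, C1 strictly dominates C4 on the remaining rows (s1: 9>4, s2: 12>4, s3: 12>7, s4: 9>2); eliminate C4.
Player 1's strategy s1 is strictly dominated by s3 (C1: 11>8, C2: 10>2, C3: 10>2) and is removed.
Player 1's strategy s4 is strictly dominated by s3 (C1: 11>10, C2: 10>1, C3: 10>7) and is removed.
Column C3 is eliminated: C1 beats it against every remaining row (s2: 12>10, s3: 12>6).
Among the remaining strategies, none is strictly dominated by another pure strategy of the same player, so the elimination stops.
Surviving strategies — Player 1: {s2, s3}; Player 2: {C1, C2}.

C1, C2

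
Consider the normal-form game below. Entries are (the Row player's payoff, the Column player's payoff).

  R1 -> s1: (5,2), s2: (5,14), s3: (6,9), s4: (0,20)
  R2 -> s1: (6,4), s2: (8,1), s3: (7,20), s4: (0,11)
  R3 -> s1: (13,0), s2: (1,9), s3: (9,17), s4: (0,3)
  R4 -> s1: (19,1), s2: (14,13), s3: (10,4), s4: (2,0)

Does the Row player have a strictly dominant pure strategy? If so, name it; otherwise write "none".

R4 vs R1: s1: 19>5, s2: 14>5, s3: 10>6, s4: 2>0.
R4 vs R2: s1: 19>6, s2: 14>8, s3: 10>7, s4: 2>0.
R4 vs R3: s1: 19>13, s2: 14>1, s3: 10>9, s4: 2>0.
R4 strictly beats every other strategy against every opponent action, so it is strictly dominant.

R4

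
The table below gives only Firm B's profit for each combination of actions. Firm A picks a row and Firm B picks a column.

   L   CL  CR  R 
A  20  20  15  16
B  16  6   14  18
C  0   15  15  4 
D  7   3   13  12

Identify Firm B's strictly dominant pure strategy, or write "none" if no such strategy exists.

none

L fails to dominate CL at A (20=20).
CL fails to dominate L at A (20=20).
CR fails to dominate L at A (15<20).
R fails to dominate L at A (16<20).
No single strategy dominates all the others.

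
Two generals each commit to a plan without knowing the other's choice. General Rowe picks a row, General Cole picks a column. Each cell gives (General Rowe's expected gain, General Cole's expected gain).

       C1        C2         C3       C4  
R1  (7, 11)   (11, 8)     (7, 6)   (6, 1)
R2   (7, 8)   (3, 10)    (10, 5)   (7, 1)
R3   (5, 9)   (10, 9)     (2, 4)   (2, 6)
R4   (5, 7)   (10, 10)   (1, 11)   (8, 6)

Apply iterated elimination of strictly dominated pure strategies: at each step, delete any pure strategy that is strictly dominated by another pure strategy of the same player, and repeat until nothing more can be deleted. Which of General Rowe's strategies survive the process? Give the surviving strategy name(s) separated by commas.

R1, R2

Row R3 is eliminated: R1 beats it against every remaining column (C1: 7>5, C2: 11>10, C3: 7>2, C4: 6>2).
Column C4 is eliminated: C1 beats it against every remaining row (R1: 11>1, R2: 8>1, R4: 7>6).
Row R4 is eliminated: R1 beats it against every remaining column (C1: 7>5, C2: 11>10, C3: 7>1).
For General Cole, C1 strictly dominates C3 on the remaining rows (R1: 11>6, R2: 8>5); eliminate C3.
Among the remaining strategies, none is strictly dominated by another pure strategy of the same player, so the elimination stops.
Surviving strategies — General Rowe: {R1, R2}; General Cole: {C1, C2}.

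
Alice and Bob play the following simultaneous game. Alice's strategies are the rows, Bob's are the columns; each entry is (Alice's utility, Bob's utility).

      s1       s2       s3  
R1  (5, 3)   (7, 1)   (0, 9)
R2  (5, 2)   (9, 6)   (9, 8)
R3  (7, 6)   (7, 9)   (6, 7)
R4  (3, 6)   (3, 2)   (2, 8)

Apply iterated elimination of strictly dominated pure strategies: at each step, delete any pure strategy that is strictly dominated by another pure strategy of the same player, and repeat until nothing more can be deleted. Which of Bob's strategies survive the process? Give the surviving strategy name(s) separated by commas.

Row R4 is eliminated: R2 beats it against every remaining column (s1: 5>3, s2: 9>3, s3: 9>2).
For Bob, s3 strictly dominates s1 on the remaining rows (R1: 9>3, R2: 8>2, R3: 7>6); eliminate s1.
For Alice, R2 strictly dominates R1 on the remaining columns (s2: 9>7, s3: 9>0); eliminate R1.
For Alice, R2 strictly dominates R3 on the remaining columns (s2: 9>7, s3: 9>6); eliminate R3.
Bob's strategy s2 is strictly dominated by s3 (R2: 8>6) and is removed.
Among the remaining strategies, none is strictly dominated by another pure strategy of the same player, so the elimination stops.
Surviving strategies — Alice: {R2}; Bob: {s3}.

s3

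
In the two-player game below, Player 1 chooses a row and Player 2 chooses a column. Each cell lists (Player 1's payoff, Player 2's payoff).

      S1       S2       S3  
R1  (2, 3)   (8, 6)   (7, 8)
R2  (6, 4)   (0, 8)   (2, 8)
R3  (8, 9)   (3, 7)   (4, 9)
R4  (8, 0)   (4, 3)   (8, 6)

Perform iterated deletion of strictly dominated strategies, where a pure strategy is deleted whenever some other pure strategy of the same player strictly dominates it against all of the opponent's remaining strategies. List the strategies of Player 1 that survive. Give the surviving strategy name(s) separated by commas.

R3, R4

Player 1's strategy R2 is strictly dominated by R3 (S1: 8>6, S2: 3>0, S3: 4>2) and is removed.
Player 2's strategy S2 is strictly dominated by S3 (R1: 8>6, R3: 9>7, R4: 6>3) and is removed.
Row R1 is eliminated: R4 beats it against every remaining column (S1: 8>2, S3: 8>7).
Among the remaining strategies, none is strictly dominated by another pure strategy of the same player, so the elimination stops.
Surviving strategies — Player 1: {R3, R4}; Player 2: {S1, S3}.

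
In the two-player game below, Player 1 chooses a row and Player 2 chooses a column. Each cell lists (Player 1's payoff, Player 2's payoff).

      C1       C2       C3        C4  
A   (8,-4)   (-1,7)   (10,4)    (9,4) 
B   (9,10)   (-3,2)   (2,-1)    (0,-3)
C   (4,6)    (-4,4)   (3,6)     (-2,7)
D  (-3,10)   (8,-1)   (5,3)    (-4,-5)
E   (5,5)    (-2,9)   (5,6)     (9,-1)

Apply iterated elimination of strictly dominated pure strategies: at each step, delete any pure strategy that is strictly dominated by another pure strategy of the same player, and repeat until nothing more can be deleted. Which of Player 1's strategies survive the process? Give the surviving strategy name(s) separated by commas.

A, B, D

Row C is eliminated: A beats it against every remaining column (C1: 8>4, C2: -1>-4, C3: 10>3, C4: 9>-2).
For Player 2, C2 strictly dominates C4 on the remaining rows (A: 7>4, B: 2>-3, D: -1>-5, E: 9>-1); eliminate C4.
Row E is eliminated: A beats it against every remaining column (C1: 8>5, C2: -1>-2, C3: 10>5).
Among the remaining strategies, none is strictly dominated by another pure strategy of the same player, so the elimination stops.
Surviving strategies — Player 1: {A, B, D}; Player 2: {C1, C2, C3}.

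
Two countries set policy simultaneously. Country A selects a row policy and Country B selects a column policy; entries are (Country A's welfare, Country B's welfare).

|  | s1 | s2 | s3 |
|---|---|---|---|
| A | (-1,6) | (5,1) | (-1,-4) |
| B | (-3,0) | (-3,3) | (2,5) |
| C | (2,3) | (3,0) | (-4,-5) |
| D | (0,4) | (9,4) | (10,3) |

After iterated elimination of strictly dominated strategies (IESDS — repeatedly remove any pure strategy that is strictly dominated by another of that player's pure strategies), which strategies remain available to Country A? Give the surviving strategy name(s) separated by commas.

For Country A, D strictly dominates A on the remaining columns (s1: 0>-1, s2: 9>5, s3: 10>-1); eliminate A.
Country A's strategy B is strictly dominated by D (s1: 0>-3, s2: 9>-3, s3: 10>2) and is removed.
For Country B, s1 strictly dominates s3 on the remaining rows (C: 3>-5, D: 4>3); eliminate s3.
Among the remaining strategies, none is strictly dominated by another pure strategy of the same player, so the elimination stops.
Surviving strategies — Country A: {C, D}; Country B: {s1, s2}.

C, D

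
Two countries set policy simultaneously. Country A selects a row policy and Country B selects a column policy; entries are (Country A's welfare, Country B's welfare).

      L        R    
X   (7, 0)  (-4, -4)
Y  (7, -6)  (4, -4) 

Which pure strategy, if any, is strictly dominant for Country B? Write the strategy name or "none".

L fails to dominate R at Y (-6<-4).
R fails to dominate L at X (-4<0).
No single strategy dominates all the others.

none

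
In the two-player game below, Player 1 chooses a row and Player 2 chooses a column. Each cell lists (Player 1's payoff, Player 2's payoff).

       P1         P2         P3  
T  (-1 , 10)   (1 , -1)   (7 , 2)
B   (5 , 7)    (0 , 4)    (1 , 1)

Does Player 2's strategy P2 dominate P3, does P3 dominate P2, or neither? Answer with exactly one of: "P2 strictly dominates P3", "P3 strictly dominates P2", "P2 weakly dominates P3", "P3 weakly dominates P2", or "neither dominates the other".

P2's payoffs vs P3's, by Player 1's action — T: -1<2, B: 4>1.
P2 does better at B but worse at T; neither strategy dominates the other.

neither dominates the other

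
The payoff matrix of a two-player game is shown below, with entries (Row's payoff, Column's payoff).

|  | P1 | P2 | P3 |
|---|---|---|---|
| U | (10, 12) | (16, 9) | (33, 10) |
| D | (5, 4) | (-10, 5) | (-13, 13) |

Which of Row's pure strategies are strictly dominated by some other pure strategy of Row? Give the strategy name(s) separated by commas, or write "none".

U: no other strategy beats it everywhere (D at P1 (10>5)).
U strictly dominates D — P1: 10>5, P2: 16>-10, P3: 33>-13.

D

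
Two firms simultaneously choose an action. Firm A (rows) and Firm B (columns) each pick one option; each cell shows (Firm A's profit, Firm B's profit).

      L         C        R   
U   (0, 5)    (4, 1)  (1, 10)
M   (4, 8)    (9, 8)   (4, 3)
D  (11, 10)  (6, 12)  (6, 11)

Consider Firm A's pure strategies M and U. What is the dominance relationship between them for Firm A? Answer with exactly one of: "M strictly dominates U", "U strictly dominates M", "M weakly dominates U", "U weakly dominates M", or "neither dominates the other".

Compare M to U across every action of Firm B: L: 4>0, C: 9>4, R: 4>1.
Every comparison favours M, so M strictly dominates U.

M strictly dominates U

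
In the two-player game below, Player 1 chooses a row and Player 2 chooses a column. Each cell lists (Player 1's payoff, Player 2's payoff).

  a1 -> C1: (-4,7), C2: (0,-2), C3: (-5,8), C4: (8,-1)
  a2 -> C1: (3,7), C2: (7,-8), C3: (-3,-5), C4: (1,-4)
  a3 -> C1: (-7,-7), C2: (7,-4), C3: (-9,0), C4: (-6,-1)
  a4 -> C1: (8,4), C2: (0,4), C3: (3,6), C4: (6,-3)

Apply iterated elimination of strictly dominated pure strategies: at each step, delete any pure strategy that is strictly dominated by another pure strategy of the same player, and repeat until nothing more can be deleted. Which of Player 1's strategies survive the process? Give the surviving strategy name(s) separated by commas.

a4

Column C2 is eliminated: C3 beats it against every remaining row (a1: 8>-2, a2: -5>-8, a3: 0>-4, a4: 6>4).
For Player 1, a4 strictly dominates a2 on the remaining columns (C1: 8>3, C3: 3>-3, C4: 6>1); eliminate a2.
Player 1's strategy a3 is strictly dominated by a1 (C1: -4>-7, C3: -5>-9, C4: 8>-6) and is removed.
Column C1 is eliminated: C3 beats it against every remaining row (a1: 8>7, a4: 6>4).
Column C4 is eliminated: C3 beats it against every remaining row (a1: 8>-1, a4: 6>-3).
Player 1's strategy a1 is strictly dominated by a4 (C3: 3>-5) and is removed.
Among the remaining strategies, none is strictly dominated by another pure strategy of the same player, so the elimination stops.
Surviving strategies — Player 1: {a4}; Player 2: {C3}.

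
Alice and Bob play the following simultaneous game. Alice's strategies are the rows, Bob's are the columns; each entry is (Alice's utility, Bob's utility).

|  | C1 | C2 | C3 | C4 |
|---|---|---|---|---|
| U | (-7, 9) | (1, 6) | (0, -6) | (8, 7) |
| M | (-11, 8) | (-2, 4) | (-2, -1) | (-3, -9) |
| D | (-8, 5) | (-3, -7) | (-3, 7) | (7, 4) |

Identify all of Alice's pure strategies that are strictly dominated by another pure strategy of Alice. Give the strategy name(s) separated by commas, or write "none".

U is not dominated — it holds its own against M at C1 (-7>-11); D at C1 (-7>-8).
M: dominated, since U does at least as well everywhere (C1: -7>-11, C2: 1>-2, C3: 0>-2, C4: 8>-3).
U strictly dominates D — C1: -7>-8, C2: 1>-3, C3: 0>-3, C4: 8>7.

M, D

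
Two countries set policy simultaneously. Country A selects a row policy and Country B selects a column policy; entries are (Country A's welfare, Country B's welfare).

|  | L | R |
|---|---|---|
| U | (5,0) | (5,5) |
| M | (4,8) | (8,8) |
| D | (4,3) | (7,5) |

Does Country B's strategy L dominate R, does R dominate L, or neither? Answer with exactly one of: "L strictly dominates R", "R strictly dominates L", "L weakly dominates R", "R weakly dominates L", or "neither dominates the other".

R weakly dominates L

L's payoffs vs R's, by Country A's action — U: 0<5, M: 8=8, D: 3<5.
R is at least as good everywhere and strictly better somewhere (tied at M), so R weakly dominates L.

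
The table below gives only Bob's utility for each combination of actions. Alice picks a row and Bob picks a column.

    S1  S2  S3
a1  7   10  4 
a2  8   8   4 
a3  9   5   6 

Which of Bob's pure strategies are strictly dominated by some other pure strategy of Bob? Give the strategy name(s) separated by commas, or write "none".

S1 is not dominated — it holds its own against S2 at a2 (8=8); S3 at a1 (7>4).
S2 is not dominated — it holds its own against S1 at a1 (10>7); S3 at a1 (10>4).
S3 is strictly dominated by S1 (a1: 7>4, a2: 8>4, a3: 9>6).

S3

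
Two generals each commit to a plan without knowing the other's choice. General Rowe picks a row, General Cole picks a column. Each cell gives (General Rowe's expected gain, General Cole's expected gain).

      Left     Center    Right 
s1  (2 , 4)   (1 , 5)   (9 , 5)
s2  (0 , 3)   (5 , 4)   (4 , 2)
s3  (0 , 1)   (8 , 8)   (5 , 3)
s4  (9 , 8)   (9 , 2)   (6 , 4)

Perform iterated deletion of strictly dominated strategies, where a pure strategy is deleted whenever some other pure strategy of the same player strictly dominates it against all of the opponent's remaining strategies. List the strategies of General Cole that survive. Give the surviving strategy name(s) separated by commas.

Left, Center, Right

For General Rowe, s4 strictly dominates s2 on the remaining columns (Left: 9>0, Center: 9>5, Right: 6>4); eliminate s2.
Row s3 is eliminated: s4 beats it against every remaining column (Left: 9>0, Center: 9>8, Right: 6>5).
Among the remaining strategies, none is strictly dominated by another pure strategy of the same player, so the elimination stops.
Surviving strategies — General Rowe: {s1, s4}; General Cole: {Left, Center, Right}.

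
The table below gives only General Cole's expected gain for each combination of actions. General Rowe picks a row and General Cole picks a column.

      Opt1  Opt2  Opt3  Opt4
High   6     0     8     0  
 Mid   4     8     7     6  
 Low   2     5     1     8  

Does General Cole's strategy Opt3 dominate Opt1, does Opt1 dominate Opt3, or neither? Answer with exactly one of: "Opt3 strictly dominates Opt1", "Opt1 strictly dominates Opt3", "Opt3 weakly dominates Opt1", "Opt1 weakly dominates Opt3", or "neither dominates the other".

Compare Opt3 to Opt1 across each opponent action: High: 8>6, Mid: 7>4, Low: 1<2.
Opt3 does better at High, Mid but worse at Low; neither strategy dominates the other.

neither dominates the other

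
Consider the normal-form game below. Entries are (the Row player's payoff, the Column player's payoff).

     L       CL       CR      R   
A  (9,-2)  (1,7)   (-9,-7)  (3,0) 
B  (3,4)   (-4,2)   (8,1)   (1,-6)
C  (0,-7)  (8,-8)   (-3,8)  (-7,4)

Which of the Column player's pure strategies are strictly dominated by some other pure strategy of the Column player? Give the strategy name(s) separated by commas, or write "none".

none

L is not dominated — it holds its own against CL at B (4>2); CR at A (-2>-7); R at B (4>-6).
Nothing dominates CL: L at A (7>-2); CR at A (7>-7); R at A (7>0).
Nothing dominates CR: L at C (8>-7); CL at C (8>-8); R at B (1>-6).
Nothing dominates R: L at A (0>-2); CL at C (4>-8); CR at A (0>-7).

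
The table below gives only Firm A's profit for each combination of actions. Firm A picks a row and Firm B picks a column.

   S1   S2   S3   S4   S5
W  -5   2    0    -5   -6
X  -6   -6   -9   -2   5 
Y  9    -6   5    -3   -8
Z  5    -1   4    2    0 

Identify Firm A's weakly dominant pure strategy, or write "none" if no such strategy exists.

none

W fails to dominate X at S4 (-5<-2).
X fails to dominate W at S1 (-6<-5).
Y fails to dominate W at S2 (-6<2).
Z fails to dominate W at S2 (-1<2).
No single strategy dominates all the others.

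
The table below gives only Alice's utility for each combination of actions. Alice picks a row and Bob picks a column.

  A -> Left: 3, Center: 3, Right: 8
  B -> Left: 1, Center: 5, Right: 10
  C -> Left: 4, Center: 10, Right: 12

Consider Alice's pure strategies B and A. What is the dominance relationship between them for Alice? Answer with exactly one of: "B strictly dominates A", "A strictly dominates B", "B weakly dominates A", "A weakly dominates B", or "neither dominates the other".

neither dominates the other

B's payoffs vs A's, by Bob's action — Left: 1<3, Center: 5>3, Right: 10>8.
B does better at Center, Right but worse at Left; neither strategy dominates the other.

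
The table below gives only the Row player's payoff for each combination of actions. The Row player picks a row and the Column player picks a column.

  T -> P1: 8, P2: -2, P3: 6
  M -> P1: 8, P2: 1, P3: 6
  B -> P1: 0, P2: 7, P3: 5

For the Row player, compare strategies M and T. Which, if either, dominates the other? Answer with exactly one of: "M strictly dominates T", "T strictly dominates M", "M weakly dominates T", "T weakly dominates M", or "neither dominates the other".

M's payoffs vs T's, by the Column player's action — P1: 8=8, P2: 1>-2, P3: 6=6.
M is at least as good everywhere and strictly better somewhere (tied only at P1, P3), so M weakly but not strictly dominates T.

M weakly dominates T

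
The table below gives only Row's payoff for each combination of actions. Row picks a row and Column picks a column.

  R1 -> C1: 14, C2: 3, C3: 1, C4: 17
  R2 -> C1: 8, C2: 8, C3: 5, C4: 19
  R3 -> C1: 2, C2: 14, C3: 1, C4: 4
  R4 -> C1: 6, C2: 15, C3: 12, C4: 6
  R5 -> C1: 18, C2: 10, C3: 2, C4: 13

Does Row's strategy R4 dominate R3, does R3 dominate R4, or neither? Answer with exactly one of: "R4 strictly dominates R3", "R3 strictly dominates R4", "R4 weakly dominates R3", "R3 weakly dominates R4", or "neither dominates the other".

R4 strictly dominates R3

Compare R4 to R3 across each opponent action: C1: 6>2, C2: 15>14, C3: 12>1, C4: 6>4.
Every comparison favours R4, so R4 strictly dominates R3.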